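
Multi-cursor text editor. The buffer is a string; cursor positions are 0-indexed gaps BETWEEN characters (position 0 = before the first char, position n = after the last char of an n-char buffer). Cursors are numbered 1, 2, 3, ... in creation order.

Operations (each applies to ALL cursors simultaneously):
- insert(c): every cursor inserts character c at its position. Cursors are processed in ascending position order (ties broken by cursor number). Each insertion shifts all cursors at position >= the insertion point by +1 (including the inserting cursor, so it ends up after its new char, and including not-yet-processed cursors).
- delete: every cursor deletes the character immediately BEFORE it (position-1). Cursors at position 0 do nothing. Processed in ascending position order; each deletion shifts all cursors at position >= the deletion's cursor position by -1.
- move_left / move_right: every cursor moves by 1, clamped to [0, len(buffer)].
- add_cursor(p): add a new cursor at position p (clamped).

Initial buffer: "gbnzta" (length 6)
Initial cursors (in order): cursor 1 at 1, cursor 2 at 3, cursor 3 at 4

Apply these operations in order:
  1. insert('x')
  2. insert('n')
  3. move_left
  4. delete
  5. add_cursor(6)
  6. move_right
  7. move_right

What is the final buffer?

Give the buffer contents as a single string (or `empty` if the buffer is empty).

Answer: gnbnnznta

Derivation:
After op 1 (insert('x')): buffer="gxbnxzxta" (len 9), cursors c1@2 c2@5 c3@7, authorship .1..2.3..
After op 2 (insert('n')): buffer="gxnbnxnzxnta" (len 12), cursors c1@3 c2@7 c3@10, authorship .11..22.33..
After op 3 (move_left): buffer="gxnbnxnzxnta" (len 12), cursors c1@2 c2@6 c3@9, authorship .11..22.33..
After op 4 (delete): buffer="gnbnnznta" (len 9), cursors c1@1 c2@4 c3@6, authorship .1..2.3..
After op 5 (add_cursor(6)): buffer="gnbnnznta" (len 9), cursors c1@1 c2@4 c3@6 c4@6, authorship .1..2.3..
After op 6 (move_right): buffer="gnbnnznta" (len 9), cursors c1@2 c2@5 c3@7 c4@7, authorship .1..2.3..
After op 7 (move_right): buffer="gnbnnznta" (len 9), cursors c1@3 c2@6 c3@8 c4@8, authorship .1..2.3..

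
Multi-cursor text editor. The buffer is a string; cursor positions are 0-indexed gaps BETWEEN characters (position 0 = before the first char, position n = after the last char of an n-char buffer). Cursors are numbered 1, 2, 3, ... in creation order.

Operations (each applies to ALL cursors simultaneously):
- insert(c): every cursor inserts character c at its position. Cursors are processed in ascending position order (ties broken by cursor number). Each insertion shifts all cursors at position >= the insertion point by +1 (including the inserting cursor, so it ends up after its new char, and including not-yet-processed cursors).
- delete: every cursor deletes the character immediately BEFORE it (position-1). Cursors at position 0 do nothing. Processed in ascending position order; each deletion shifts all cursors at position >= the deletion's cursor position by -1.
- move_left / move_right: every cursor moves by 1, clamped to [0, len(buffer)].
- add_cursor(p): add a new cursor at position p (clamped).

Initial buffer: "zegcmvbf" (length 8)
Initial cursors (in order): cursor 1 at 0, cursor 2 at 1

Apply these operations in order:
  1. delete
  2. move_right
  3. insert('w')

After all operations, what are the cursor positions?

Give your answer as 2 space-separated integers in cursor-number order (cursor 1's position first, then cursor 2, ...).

After op 1 (delete): buffer="egcmvbf" (len 7), cursors c1@0 c2@0, authorship .......
After op 2 (move_right): buffer="egcmvbf" (len 7), cursors c1@1 c2@1, authorship .......
After op 3 (insert('w')): buffer="ewwgcmvbf" (len 9), cursors c1@3 c2@3, authorship .12......

Answer: 3 3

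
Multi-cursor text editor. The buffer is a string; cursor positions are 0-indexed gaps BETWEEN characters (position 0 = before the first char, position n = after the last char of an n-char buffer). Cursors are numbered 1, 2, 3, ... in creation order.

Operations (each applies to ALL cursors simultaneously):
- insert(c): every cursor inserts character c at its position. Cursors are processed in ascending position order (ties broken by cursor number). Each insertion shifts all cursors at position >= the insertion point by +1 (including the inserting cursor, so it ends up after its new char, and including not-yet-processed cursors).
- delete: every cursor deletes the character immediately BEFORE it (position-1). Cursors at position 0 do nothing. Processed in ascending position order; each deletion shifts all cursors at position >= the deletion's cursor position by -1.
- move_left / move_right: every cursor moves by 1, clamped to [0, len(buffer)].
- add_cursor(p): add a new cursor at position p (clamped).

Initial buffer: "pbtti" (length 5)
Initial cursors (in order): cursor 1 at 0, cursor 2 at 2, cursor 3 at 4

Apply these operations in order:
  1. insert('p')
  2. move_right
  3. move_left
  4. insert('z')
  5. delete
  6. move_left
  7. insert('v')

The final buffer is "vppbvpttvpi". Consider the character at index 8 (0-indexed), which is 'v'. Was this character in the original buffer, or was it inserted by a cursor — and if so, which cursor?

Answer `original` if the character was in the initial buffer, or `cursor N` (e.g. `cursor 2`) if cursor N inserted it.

Answer: cursor 3

Derivation:
After op 1 (insert('p')): buffer="ppbpttpi" (len 8), cursors c1@1 c2@4 c3@7, authorship 1..2..3.
After op 2 (move_right): buffer="ppbpttpi" (len 8), cursors c1@2 c2@5 c3@8, authorship 1..2..3.
After op 3 (move_left): buffer="ppbpttpi" (len 8), cursors c1@1 c2@4 c3@7, authorship 1..2..3.
After op 4 (insert('z')): buffer="pzpbpzttpzi" (len 11), cursors c1@2 c2@6 c3@10, authorship 11..22..33.
After op 5 (delete): buffer="ppbpttpi" (len 8), cursors c1@1 c2@4 c3@7, authorship 1..2..3.
After op 6 (move_left): buffer="ppbpttpi" (len 8), cursors c1@0 c2@3 c3@6, authorship 1..2..3.
After op 7 (insert('v')): buffer="vppbvpttvpi" (len 11), cursors c1@1 c2@5 c3@9, authorship 11..22..33.
Authorship (.=original, N=cursor N): 1 1 . . 2 2 . . 3 3 .
Index 8: author = 3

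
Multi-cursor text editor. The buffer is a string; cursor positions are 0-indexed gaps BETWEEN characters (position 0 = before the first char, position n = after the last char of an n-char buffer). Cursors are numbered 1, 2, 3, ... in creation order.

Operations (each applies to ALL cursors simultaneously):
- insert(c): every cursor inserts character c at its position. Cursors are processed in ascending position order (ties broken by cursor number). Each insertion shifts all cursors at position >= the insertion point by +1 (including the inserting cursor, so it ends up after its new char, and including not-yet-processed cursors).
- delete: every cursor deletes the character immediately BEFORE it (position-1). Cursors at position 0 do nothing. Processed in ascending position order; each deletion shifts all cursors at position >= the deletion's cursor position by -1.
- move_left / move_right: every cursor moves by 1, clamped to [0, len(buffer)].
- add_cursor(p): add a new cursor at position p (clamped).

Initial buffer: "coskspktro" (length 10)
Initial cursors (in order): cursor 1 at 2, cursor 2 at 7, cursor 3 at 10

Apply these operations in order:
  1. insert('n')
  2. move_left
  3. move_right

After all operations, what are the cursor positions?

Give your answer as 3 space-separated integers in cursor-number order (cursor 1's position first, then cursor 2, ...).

After op 1 (insert('n')): buffer="conskspkntron" (len 13), cursors c1@3 c2@9 c3@13, authorship ..1.....2...3
After op 2 (move_left): buffer="conskspkntron" (len 13), cursors c1@2 c2@8 c3@12, authorship ..1.....2...3
After op 3 (move_right): buffer="conskspkntron" (len 13), cursors c1@3 c2@9 c3@13, authorship ..1.....2...3

Answer: 3 9 13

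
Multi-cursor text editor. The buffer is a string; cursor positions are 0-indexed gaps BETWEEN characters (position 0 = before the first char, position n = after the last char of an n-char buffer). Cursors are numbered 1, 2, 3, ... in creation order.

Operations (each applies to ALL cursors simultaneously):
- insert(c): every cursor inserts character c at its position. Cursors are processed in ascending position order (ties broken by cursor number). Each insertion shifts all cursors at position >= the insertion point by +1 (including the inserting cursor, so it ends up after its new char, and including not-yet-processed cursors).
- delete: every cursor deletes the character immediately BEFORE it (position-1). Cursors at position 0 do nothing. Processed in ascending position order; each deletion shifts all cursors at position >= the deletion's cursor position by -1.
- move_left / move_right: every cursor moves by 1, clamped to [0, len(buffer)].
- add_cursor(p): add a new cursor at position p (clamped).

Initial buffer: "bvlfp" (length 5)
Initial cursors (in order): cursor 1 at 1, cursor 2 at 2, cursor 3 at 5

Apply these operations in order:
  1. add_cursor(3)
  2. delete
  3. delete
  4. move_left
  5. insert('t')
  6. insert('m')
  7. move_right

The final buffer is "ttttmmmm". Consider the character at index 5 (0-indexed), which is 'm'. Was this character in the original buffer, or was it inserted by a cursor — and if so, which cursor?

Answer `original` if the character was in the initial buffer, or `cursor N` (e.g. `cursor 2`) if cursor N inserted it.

After op 1 (add_cursor(3)): buffer="bvlfp" (len 5), cursors c1@1 c2@2 c4@3 c3@5, authorship .....
After op 2 (delete): buffer="f" (len 1), cursors c1@0 c2@0 c4@0 c3@1, authorship .
After op 3 (delete): buffer="" (len 0), cursors c1@0 c2@0 c3@0 c4@0, authorship 
After op 4 (move_left): buffer="" (len 0), cursors c1@0 c2@0 c3@0 c4@0, authorship 
After op 5 (insert('t')): buffer="tttt" (len 4), cursors c1@4 c2@4 c3@4 c4@4, authorship 1234
After op 6 (insert('m')): buffer="ttttmmmm" (len 8), cursors c1@8 c2@8 c3@8 c4@8, authorship 12341234
After op 7 (move_right): buffer="ttttmmmm" (len 8), cursors c1@8 c2@8 c3@8 c4@8, authorship 12341234
Authorship (.=original, N=cursor N): 1 2 3 4 1 2 3 4
Index 5: author = 2

Answer: cursor 2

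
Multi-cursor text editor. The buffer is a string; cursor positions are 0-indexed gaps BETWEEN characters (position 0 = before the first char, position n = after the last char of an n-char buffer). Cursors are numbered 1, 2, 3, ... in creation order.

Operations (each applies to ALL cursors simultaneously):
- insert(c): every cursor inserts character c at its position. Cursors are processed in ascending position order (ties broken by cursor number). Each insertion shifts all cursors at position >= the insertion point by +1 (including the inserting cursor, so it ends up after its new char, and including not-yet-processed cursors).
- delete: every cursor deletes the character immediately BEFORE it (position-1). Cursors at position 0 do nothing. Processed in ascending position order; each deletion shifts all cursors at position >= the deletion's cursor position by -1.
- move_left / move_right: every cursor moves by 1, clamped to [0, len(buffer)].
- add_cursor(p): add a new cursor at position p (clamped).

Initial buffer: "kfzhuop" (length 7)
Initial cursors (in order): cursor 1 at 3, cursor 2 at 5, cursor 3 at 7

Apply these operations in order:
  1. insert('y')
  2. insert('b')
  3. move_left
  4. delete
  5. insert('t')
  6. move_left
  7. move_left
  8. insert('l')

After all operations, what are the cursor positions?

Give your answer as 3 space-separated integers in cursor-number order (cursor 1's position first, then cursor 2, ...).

After op 1 (insert('y')): buffer="kfzyhuyopy" (len 10), cursors c1@4 c2@7 c3@10, authorship ...1..2..3
After op 2 (insert('b')): buffer="kfzybhuybopyb" (len 13), cursors c1@5 c2@9 c3@13, authorship ...11..22..33
After op 3 (move_left): buffer="kfzybhuybopyb" (len 13), cursors c1@4 c2@8 c3@12, authorship ...11..22..33
After op 4 (delete): buffer="kfzbhubopb" (len 10), cursors c1@3 c2@6 c3@9, authorship ...1..2..3
After op 5 (insert('t')): buffer="kfztbhutboptb" (len 13), cursors c1@4 c2@8 c3@12, authorship ...11..22..33
After op 6 (move_left): buffer="kfztbhutboptb" (len 13), cursors c1@3 c2@7 c3@11, authorship ...11..22..33
After op 7 (move_left): buffer="kfztbhutboptb" (len 13), cursors c1@2 c2@6 c3@10, authorship ...11..22..33
After op 8 (insert('l')): buffer="kflztbhlutbolptb" (len 16), cursors c1@3 c2@8 c3@13, authorship ..1.11.2.22.3.33

Answer: 3 8 13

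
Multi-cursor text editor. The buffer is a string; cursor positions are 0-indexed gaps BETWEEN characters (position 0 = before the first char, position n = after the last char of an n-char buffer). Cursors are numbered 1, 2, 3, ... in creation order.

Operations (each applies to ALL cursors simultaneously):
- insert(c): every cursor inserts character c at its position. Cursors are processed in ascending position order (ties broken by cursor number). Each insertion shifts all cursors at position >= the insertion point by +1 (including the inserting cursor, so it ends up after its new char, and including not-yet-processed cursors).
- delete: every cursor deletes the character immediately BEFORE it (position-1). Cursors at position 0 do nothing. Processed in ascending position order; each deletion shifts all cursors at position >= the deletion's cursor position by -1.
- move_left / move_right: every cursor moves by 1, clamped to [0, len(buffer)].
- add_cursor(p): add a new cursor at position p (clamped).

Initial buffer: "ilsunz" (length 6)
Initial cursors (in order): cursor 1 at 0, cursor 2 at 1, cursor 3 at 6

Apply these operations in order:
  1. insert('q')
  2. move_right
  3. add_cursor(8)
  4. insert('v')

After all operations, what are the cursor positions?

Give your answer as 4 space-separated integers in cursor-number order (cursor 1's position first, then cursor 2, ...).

After op 1 (insert('q')): buffer="qiqlsunzq" (len 9), cursors c1@1 c2@3 c3@9, authorship 1.2.....3
After op 2 (move_right): buffer="qiqlsunzq" (len 9), cursors c1@2 c2@4 c3@9, authorship 1.2.....3
After op 3 (add_cursor(8)): buffer="qiqlsunzq" (len 9), cursors c1@2 c2@4 c4@8 c3@9, authorship 1.2.....3
After op 4 (insert('v')): buffer="qivqlvsunzvqv" (len 13), cursors c1@3 c2@6 c4@11 c3@13, authorship 1.12.2....433

Answer: 3 6 13 11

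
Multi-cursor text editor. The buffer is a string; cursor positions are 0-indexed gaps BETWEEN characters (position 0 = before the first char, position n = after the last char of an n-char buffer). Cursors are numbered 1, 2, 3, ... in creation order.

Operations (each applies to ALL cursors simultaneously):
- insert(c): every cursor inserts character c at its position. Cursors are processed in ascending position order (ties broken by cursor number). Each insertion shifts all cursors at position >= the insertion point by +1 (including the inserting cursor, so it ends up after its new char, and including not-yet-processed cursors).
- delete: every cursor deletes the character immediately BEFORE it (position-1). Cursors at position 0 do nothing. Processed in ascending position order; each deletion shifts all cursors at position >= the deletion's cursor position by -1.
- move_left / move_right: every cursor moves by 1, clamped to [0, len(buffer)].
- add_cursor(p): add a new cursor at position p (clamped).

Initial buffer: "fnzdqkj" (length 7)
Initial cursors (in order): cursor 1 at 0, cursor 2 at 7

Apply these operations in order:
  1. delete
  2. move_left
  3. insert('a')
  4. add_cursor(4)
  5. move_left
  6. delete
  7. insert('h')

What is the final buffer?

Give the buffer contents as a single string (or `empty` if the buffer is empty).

Answer: hafhzdhak

Derivation:
After op 1 (delete): buffer="fnzdqk" (len 6), cursors c1@0 c2@6, authorship ......
After op 2 (move_left): buffer="fnzdqk" (len 6), cursors c1@0 c2@5, authorship ......
After op 3 (insert('a')): buffer="afnzdqak" (len 8), cursors c1@1 c2@7, authorship 1.....2.
After op 4 (add_cursor(4)): buffer="afnzdqak" (len 8), cursors c1@1 c3@4 c2@7, authorship 1.....2.
After op 5 (move_left): buffer="afnzdqak" (len 8), cursors c1@0 c3@3 c2@6, authorship 1.....2.
After op 6 (delete): buffer="afzdak" (len 6), cursors c1@0 c3@2 c2@4, authorship 1...2.
After op 7 (insert('h')): buffer="hafhzdhak" (len 9), cursors c1@1 c3@4 c2@7, authorship 11.3..22.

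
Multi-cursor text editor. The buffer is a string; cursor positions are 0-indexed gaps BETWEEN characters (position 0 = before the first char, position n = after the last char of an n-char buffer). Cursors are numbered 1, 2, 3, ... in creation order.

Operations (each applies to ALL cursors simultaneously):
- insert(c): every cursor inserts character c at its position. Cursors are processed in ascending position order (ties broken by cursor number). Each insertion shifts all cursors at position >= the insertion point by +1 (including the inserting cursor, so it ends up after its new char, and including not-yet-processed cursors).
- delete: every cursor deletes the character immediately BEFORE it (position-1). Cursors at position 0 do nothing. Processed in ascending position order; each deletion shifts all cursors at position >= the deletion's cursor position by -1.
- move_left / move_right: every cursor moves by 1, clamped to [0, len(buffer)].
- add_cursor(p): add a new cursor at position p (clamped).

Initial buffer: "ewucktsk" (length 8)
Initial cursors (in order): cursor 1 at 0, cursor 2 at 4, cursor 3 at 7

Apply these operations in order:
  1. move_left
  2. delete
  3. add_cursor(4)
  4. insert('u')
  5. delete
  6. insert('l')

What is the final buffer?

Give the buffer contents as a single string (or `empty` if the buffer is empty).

After op 1 (move_left): buffer="ewucktsk" (len 8), cursors c1@0 c2@3 c3@6, authorship ........
After op 2 (delete): buffer="ewcksk" (len 6), cursors c1@0 c2@2 c3@4, authorship ......
After op 3 (add_cursor(4)): buffer="ewcksk" (len 6), cursors c1@0 c2@2 c3@4 c4@4, authorship ......
After op 4 (insert('u')): buffer="uewuckuusk" (len 10), cursors c1@1 c2@4 c3@8 c4@8, authorship 1..2..34..
After op 5 (delete): buffer="ewcksk" (len 6), cursors c1@0 c2@2 c3@4 c4@4, authorship ......
After op 6 (insert('l')): buffer="lewlckllsk" (len 10), cursors c1@1 c2@4 c3@8 c4@8, authorship 1..2..34..

Answer: lewlckllsk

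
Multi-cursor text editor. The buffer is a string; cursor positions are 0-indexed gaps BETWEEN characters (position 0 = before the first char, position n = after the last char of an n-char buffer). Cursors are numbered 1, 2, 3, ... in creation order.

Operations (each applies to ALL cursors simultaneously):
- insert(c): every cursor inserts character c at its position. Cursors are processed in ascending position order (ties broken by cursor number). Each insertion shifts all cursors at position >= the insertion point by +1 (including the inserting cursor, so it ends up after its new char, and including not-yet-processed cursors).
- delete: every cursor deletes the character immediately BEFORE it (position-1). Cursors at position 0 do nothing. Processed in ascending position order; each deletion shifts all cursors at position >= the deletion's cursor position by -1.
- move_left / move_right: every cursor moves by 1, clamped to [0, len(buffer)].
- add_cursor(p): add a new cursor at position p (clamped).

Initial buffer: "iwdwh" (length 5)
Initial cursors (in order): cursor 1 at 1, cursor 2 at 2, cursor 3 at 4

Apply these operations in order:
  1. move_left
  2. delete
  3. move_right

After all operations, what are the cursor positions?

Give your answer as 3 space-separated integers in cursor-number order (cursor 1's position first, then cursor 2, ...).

After op 1 (move_left): buffer="iwdwh" (len 5), cursors c1@0 c2@1 c3@3, authorship .....
After op 2 (delete): buffer="wwh" (len 3), cursors c1@0 c2@0 c3@1, authorship ...
After op 3 (move_right): buffer="wwh" (len 3), cursors c1@1 c2@1 c3@2, authorship ...

Answer: 1 1 2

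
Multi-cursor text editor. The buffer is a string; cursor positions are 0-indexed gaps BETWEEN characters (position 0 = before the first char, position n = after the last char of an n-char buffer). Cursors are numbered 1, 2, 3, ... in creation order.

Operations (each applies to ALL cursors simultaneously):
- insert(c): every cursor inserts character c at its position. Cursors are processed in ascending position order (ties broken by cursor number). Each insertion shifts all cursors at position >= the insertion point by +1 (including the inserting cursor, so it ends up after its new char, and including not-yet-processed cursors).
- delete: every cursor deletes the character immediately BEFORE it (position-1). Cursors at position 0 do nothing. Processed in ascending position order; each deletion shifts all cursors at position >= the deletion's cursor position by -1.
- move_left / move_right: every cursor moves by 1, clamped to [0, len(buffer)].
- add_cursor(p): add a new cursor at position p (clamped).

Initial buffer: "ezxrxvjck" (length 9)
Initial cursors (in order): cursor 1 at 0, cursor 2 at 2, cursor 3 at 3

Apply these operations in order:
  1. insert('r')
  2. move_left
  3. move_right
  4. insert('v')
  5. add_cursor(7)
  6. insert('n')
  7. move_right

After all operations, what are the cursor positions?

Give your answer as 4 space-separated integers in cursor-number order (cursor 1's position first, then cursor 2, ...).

After op 1 (insert('r')): buffer="rezrxrrxvjck" (len 12), cursors c1@1 c2@4 c3@6, authorship 1..2.3......
After op 2 (move_left): buffer="rezrxrrxvjck" (len 12), cursors c1@0 c2@3 c3@5, authorship 1..2.3......
After op 3 (move_right): buffer="rezrxrrxvjck" (len 12), cursors c1@1 c2@4 c3@6, authorship 1..2.3......
After op 4 (insert('v')): buffer="rvezrvxrvrxvjck" (len 15), cursors c1@2 c2@6 c3@9, authorship 11..22.33......
After op 5 (add_cursor(7)): buffer="rvezrvxrvrxvjck" (len 15), cursors c1@2 c2@6 c4@7 c3@9, authorship 11..22.33......
After op 6 (insert('n')): buffer="rvnezrvnxnrvnrxvjck" (len 19), cursors c1@3 c2@8 c4@10 c3@13, authorship 111..222.4333......
After op 7 (move_right): buffer="rvnezrvnxnrvnrxvjck" (len 19), cursors c1@4 c2@9 c4@11 c3@14, authorship 111..222.4333......

Answer: 4 9 14 11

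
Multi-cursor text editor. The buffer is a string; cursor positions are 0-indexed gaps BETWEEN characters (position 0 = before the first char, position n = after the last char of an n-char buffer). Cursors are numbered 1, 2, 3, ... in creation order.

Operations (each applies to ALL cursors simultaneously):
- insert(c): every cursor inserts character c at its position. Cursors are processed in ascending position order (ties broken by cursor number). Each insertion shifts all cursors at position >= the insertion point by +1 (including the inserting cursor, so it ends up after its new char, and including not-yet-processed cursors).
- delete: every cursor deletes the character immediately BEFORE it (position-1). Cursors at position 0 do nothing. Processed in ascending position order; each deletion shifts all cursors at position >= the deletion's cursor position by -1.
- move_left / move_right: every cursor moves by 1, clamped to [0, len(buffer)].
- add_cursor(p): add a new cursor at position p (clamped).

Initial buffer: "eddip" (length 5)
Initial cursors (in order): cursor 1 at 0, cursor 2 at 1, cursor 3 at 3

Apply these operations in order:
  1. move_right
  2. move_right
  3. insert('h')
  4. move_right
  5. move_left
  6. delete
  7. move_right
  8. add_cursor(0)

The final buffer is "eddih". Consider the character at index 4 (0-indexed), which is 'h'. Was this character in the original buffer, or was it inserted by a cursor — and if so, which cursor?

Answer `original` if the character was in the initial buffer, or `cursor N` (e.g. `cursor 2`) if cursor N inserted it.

After op 1 (move_right): buffer="eddip" (len 5), cursors c1@1 c2@2 c3@4, authorship .....
After op 2 (move_right): buffer="eddip" (len 5), cursors c1@2 c2@3 c3@5, authorship .....
After op 3 (insert('h')): buffer="edhdhiph" (len 8), cursors c1@3 c2@5 c3@8, authorship ..1.2..3
After op 4 (move_right): buffer="edhdhiph" (len 8), cursors c1@4 c2@6 c3@8, authorship ..1.2..3
After op 5 (move_left): buffer="edhdhiph" (len 8), cursors c1@3 c2@5 c3@7, authorship ..1.2..3
After op 6 (delete): buffer="eddih" (len 5), cursors c1@2 c2@3 c3@4, authorship ....3
After op 7 (move_right): buffer="eddih" (len 5), cursors c1@3 c2@4 c3@5, authorship ....3
After op 8 (add_cursor(0)): buffer="eddih" (len 5), cursors c4@0 c1@3 c2@4 c3@5, authorship ....3
Authorship (.=original, N=cursor N): . . . . 3
Index 4: author = 3

Answer: cursor 3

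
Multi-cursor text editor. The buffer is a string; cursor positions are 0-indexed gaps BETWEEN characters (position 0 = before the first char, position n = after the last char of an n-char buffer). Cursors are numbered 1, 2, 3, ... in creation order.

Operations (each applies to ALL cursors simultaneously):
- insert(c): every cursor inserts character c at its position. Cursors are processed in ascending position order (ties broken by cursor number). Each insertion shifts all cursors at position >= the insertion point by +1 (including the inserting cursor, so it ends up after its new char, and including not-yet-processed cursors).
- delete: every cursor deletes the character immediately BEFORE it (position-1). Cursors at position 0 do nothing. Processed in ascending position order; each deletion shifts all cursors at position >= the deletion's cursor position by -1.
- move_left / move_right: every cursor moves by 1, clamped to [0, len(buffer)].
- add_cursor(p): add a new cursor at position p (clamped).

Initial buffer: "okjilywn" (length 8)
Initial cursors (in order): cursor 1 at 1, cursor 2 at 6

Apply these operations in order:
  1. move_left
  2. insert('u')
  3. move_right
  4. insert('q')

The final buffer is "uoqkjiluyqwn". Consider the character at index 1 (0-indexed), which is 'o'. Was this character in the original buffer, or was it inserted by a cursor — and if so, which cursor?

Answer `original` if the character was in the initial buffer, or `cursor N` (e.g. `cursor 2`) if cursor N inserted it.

Answer: original

Derivation:
After op 1 (move_left): buffer="okjilywn" (len 8), cursors c1@0 c2@5, authorship ........
After op 2 (insert('u')): buffer="uokjiluywn" (len 10), cursors c1@1 c2@7, authorship 1.....2...
After op 3 (move_right): buffer="uokjiluywn" (len 10), cursors c1@2 c2@8, authorship 1.....2...
After op 4 (insert('q')): buffer="uoqkjiluyqwn" (len 12), cursors c1@3 c2@10, authorship 1.1....2.2..
Authorship (.=original, N=cursor N): 1 . 1 . . . . 2 . 2 . .
Index 1: author = original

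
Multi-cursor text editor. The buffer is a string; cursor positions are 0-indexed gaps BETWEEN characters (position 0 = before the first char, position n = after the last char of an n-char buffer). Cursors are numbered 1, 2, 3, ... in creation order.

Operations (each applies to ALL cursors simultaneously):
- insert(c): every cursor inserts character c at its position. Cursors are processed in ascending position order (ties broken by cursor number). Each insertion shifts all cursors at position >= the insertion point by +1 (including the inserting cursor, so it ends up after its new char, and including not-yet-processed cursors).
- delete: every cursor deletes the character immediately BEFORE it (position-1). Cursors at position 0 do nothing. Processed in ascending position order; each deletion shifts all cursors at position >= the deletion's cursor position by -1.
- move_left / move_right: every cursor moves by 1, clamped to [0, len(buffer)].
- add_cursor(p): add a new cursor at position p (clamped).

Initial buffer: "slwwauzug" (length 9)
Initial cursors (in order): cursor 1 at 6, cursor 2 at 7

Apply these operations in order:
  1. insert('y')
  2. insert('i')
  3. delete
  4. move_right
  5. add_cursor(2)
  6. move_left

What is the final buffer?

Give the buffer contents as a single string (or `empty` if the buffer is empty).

After op 1 (insert('y')): buffer="slwwauyzyug" (len 11), cursors c1@7 c2@9, authorship ......1.2..
After op 2 (insert('i')): buffer="slwwauyizyiug" (len 13), cursors c1@8 c2@11, authorship ......11.22..
After op 3 (delete): buffer="slwwauyzyug" (len 11), cursors c1@7 c2@9, authorship ......1.2..
After op 4 (move_right): buffer="slwwauyzyug" (len 11), cursors c1@8 c2@10, authorship ......1.2..
After op 5 (add_cursor(2)): buffer="slwwauyzyug" (len 11), cursors c3@2 c1@8 c2@10, authorship ......1.2..
After op 6 (move_left): buffer="slwwauyzyug" (len 11), cursors c3@1 c1@7 c2@9, authorship ......1.2..

Answer: slwwauyzyug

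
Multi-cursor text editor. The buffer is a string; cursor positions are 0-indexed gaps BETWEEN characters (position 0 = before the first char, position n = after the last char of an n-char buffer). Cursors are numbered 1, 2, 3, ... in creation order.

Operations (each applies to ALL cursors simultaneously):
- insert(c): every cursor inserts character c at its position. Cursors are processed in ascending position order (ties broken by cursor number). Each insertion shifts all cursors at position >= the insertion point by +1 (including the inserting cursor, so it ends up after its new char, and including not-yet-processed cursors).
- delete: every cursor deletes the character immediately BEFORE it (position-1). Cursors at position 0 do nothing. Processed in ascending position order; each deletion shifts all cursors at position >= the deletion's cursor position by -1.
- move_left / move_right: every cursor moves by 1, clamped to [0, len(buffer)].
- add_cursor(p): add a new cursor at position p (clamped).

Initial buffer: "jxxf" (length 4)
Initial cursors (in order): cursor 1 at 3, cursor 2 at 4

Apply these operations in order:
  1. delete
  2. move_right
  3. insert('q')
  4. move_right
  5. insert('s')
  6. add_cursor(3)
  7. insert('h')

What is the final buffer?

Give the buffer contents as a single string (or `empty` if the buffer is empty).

Answer: jxqhqsshh

Derivation:
After op 1 (delete): buffer="jx" (len 2), cursors c1@2 c2@2, authorship ..
After op 2 (move_right): buffer="jx" (len 2), cursors c1@2 c2@2, authorship ..
After op 3 (insert('q')): buffer="jxqq" (len 4), cursors c1@4 c2@4, authorship ..12
After op 4 (move_right): buffer="jxqq" (len 4), cursors c1@4 c2@4, authorship ..12
After op 5 (insert('s')): buffer="jxqqss" (len 6), cursors c1@6 c2@6, authorship ..1212
After op 6 (add_cursor(3)): buffer="jxqqss" (len 6), cursors c3@3 c1@6 c2@6, authorship ..1212
After op 7 (insert('h')): buffer="jxqhqsshh" (len 9), cursors c3@4 c1@9 c2@9, authorship ..1321212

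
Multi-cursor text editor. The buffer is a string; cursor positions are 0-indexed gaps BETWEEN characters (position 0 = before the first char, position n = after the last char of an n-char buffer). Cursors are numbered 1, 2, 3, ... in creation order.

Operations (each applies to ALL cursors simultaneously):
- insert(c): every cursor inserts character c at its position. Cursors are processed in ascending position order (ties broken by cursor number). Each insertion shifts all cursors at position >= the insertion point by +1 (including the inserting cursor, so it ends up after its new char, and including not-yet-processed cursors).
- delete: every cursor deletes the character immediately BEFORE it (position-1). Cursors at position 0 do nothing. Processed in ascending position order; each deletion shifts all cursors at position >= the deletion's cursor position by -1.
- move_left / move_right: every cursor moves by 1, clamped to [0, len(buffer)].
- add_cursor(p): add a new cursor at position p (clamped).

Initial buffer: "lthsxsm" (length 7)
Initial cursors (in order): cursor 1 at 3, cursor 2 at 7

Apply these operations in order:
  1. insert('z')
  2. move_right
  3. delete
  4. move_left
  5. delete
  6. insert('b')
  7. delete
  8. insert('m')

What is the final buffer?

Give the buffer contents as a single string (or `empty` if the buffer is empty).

Answer: ltmzxmm

Derivation:
After op 1 (insert('z')): buffer="lthzsxsmz" (len 9), cursors c1@4 c2@9, authorship ...1....2
After op 2 (move_right): buffer="lthzsxsmz" (len 9), cursors c1@5 c2@9, authorship ...1....2
After op 3 (delete): buffer="lthzxsm" (len 7), cursors c1@4 c2@7, authorship ...1...
After op 4 (move_left): buffer="lthzxsm" (len 7), cursors c1@3 c2@6, authorship ...1...
After op 5 (delete): buffer="ltzxm" (len 5), cursors c1@2 c2@4, authorship ..1..
After op 6 (insert('b')): buffer="ltbzxbm" (len 7), cursors c1@3 c2@6, authorship ..11.2.
After op 7 (delete): buffer="ltzxm" (len 5), cursors c1@2 c2@4, authorship ..1..
After op 8 (insert('m')): buffer="ltmzxmm" (len 7), cursors c1@3 c2@6, authorship ..11.2.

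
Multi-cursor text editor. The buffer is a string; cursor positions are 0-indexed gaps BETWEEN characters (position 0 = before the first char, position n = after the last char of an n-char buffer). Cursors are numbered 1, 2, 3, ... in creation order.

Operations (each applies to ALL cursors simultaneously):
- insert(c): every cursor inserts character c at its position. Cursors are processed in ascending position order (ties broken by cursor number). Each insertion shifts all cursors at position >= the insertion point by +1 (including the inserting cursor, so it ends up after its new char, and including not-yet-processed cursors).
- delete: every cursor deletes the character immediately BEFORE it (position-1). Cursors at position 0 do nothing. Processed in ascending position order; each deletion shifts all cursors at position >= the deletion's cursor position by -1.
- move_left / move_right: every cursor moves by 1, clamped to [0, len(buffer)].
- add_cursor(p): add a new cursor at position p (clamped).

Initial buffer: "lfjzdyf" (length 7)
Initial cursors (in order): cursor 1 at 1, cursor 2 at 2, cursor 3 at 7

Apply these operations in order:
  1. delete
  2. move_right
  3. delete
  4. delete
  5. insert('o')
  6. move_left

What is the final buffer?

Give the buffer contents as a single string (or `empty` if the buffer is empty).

Answer: oozo

Derivation:
After op 1 (delete): buffer="jzdy" (len 4), cursors c1@0 c2@0 c3@4, authorship ....
After op 2 (move_right): buffer="jzdy" (len 4), cursors c1@1 c2@1 c3@4, authorship ....
After op 3 (delete): buffer="zd" (len 2), cursors c1@0 c2@0 c3@2, authorship ..
After op 4 (delete): buffer="z" (len 1), cursors c1@0 c2@0 c3@1, authorship .
After op 5 (insert('o')): buffer="oozo" (len 4), cursors c1@2 c2@2 c3@4, authorship 12.3
After op 6 (move_left): buffer="oozo" (len 4), cursors c1@1 c2@1 c3@3, authorship 12.3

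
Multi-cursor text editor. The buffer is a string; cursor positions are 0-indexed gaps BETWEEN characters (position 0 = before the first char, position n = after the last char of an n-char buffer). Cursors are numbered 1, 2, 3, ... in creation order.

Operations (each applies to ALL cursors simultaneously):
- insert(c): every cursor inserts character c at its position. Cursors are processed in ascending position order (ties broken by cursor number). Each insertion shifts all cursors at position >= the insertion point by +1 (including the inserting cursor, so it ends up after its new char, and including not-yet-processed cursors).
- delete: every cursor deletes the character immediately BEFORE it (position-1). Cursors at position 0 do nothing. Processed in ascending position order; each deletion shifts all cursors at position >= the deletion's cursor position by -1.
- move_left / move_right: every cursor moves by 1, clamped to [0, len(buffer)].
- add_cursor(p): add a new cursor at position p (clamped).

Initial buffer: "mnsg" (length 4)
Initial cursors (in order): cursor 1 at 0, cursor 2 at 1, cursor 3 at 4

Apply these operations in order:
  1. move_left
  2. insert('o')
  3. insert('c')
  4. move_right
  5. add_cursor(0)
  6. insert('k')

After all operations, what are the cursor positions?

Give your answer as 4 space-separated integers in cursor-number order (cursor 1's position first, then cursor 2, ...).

Answer: 8 8 14 1

Derivation:
After op 1 (move_left): buffer="mnsg" (len 4), cursors c1@0 c2@0 c3@3, authorship ....
After op 2 (insert('o')): buffer="oomnsog" (len 7), cursors c1@2 c2@2 c3@6, authorship 12...3.
After op 3 (insert('c')): buffer="ooccmnsocg" (len 10), cursors c1@4 c2@4 c3@9, authorship 1212...33.
After op 4 (move_right): buffer="ooccmnsocg" (len 10), cursors c1@5 c2@5 c3@10, authorship 1212...33.
After op 5 (add_cursor(0)): buffer="ooccmnsocg" (len 10), cursors c4@0 c1@5 c2@5 c3@10, authorship 1212...33.
After op 6 (insert('k')): buffer="kooccmkknsocgk" (len 14), cursors c4@1 c1@8 c2@8 c3@14, authorship 41212.12..33.3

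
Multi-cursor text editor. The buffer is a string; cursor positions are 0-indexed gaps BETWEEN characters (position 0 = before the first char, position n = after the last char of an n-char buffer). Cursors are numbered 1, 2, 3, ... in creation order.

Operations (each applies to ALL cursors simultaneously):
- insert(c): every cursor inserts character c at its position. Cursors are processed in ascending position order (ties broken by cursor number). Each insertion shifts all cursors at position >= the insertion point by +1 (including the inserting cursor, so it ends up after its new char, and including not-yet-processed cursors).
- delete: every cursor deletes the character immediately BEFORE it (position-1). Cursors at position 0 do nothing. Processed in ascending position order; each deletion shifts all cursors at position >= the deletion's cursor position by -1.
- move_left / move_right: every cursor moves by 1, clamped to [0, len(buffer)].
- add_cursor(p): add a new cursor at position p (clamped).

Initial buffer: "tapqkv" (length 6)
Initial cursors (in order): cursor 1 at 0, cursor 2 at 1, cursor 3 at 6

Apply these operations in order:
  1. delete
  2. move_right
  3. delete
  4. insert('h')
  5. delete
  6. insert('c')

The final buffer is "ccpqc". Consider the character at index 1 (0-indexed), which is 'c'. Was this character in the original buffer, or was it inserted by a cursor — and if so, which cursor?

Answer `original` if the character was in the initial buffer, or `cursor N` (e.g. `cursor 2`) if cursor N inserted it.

After op 1 (delete): buffer="apqk" (len 4), cursors c1@0 c2@0 c3@4, authorship ....
After op 2 (move_right): buffer="apqk" (len 4), cursors c1@1 c2@1 c3@4, authorship ....
After op 3 (delete): buffer="pq" (len 2), cursors c1@0 c2@0 c3@2, authorship ..
After op 4 (insert('h')): buffer="hhpqh" (len 5), cursors c1@2 c2@2 c3@5, authorship 12..3
After op 5 (delete): buffer="pq" (len 2), cursors c1@0 c2@0 c3@2, authorship ..
After op 6 (insert('c')): buffer="ccpqc" (len 5), cursors c1@2 c2@2 c3@5, authorship 12..3
Authorship (.=original, N=cursor N): 1 2 . . 3
Index 1: author = 2

Answer: cursor 2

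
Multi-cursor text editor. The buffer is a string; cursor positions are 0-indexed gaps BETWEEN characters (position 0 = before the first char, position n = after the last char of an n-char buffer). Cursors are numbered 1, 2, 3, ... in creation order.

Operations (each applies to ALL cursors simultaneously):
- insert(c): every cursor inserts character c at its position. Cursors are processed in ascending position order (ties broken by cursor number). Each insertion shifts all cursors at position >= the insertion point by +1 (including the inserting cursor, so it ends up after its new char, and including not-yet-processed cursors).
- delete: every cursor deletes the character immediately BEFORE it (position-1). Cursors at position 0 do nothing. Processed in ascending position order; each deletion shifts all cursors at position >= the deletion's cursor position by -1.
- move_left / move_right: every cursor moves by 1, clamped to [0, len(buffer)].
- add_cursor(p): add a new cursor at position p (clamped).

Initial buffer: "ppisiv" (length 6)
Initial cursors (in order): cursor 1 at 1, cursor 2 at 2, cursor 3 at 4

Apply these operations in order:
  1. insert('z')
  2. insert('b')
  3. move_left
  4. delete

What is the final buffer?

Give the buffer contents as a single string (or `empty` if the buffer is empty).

After op 1 (insert('z')): buffer="pzpzisziv" (len 9), cursors c1@2 c2@4 c3@7, authorship .1.2..3..
After op 2 (insert('b')): buffer="pzbpzbiszbiv" (len 12), cursors c1@3 c2@6 c3@10, authorship .11.22..33..
After op 3 (move_left): buffer="pzbpzbiszbiv" (len 12), cursors c1@2 c2@5 c3@9, authorship .11.22..33..
After op 4 (delete): buffer="pbpbisbiv" (len 9), cursors c1@1 c2@3 c3@6, authorship .1.2..3..

Answer: pbpbisbiv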